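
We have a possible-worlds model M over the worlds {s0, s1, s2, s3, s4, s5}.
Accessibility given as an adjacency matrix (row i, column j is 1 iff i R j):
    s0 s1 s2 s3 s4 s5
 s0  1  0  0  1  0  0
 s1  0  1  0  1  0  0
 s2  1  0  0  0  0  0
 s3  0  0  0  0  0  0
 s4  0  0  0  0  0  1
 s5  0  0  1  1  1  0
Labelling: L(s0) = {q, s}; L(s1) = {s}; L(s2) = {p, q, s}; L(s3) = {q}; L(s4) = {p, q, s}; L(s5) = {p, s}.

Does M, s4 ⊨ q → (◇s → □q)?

No

Recall that □ψ holds at a world iff ψ holds at every accessible world, and ◇ψ holds iff ψ holds at some accessible world.
At s4: q is true, ◇s → □q is false, so q → (◇s → □q) is false.
  At s4: ◇s is true, □q is false, so ◇s → □q is false.
    At s4: ◇s requires s at some successor in {s5}.
      s holds at s5, so ◇s is true at s4.
    At s4: □q requires q at every successor {s5}.
      q fails at s5, so □q is false at s4.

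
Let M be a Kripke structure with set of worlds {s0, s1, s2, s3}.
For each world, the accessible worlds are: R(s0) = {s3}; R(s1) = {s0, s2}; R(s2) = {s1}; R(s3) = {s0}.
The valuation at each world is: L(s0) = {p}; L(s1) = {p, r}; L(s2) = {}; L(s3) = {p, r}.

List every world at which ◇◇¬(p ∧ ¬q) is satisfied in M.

s2

Let φ = ◇◇¬(p ∧ ¬q). Evaluate φ at each world:
  s0 (successors {s3}): φ is false.
  s1 (successors {s0, s2}): φ is false.
  s2 (successors {s1}): φ is true.
  s3 (successors {s0}): φ is false.
For instance, at s3:
  At s3: ◇◇¬(p ∧ ¬q) requires ◇¬(p ∧ ¬q) at some successor in {s0}.
    At s0: ◇¬(p ∧ ¬q) is false.
  So ◇◇¬(p ∧ ¬q) is false at s3.
Satisfying worlds: {s2}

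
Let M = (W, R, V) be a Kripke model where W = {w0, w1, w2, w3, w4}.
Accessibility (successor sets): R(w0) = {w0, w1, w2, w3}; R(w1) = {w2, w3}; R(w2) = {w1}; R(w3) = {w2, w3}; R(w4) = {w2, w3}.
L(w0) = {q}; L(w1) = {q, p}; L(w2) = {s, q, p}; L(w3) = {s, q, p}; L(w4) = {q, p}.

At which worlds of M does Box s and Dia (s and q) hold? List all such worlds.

w1, w3, w4

Let φ = Box s and Dia (s and q). Evaluate φ at each world:
  w0 (successors {w0, w1, w2, w3}): φ is false.
  w1 (successors {w2, w3}): φ is true.
  w2 (successors {w1}): φ is false.
  w3 (successors {w2, w3}): φ is true.
  w4 (successors {w2, w3}): φ is true.
For instance, at w2:
  At w2: Box s is false, Dia (s and q) is false, so Box s and Dia (s and q) is false.
    At w2: Box s requires s at every successor {w1}.
      s fails at w1, so Box s is false at w2.
    At w2: Dia (s and q) requires s and q at some successor in {w1}.
      At w1: s and q is false.
    So Dia (s and q) is false at w2.
Satisfying worlds: {w1, w3, w4}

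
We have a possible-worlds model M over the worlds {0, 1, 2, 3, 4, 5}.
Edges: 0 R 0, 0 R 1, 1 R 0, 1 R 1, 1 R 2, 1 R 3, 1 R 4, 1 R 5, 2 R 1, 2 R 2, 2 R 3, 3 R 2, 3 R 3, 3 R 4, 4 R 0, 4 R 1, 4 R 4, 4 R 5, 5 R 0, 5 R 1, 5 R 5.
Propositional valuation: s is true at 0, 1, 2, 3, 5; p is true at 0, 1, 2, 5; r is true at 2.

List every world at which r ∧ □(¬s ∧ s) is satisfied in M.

Let φ = r ∧ □(¬s ∧ s). Evaluate φ at each world:
  0 (successors {0, 1}): φ is false.
  1 (successors {0, 1, 2, 3, 4, 5}): φ is false.
  2 (successors {1, 2, 3}): φ is false.
  3 (successors {2, 3, 4}): φ is false.
  4 (successors {0, 1, 4, 5}): φ is false.
  5 (successors {0, 1, 5}): φ is false.
For instance, at 4:
  At 4: r is false, □(¬s ∧ s) is false, so r ∧ □(¬s ∧ s) is false.
    At 4: □(¬s ∧ s) requires ¬s ∧ s at every successor {0, 1, 4, 5}.
      ¬s ∧ s fails at 0, so □(¬s ∧ s) is false at 4.
Satisfying worlds: none.

none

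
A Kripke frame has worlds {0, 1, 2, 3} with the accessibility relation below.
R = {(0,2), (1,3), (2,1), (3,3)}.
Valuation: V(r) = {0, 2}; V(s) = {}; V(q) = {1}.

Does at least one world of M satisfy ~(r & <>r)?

Recall that <>ψ holds at a world iff ψ holds at some accessible world.
Let φ = ~(r & <>r). Evaluate φ at each world:
  0 (successors {2}): φ is false.
  1 (successors {3}): φ is true.
  2 (successors {1}): φ is true.
  3 (successors {3}): φ is true.
Detail at 1 (witness):
  At 1: r & <>r is false, so ~(r & <>r) is true.
    At 1: r is false, <>r is false, so r & <>r is false.
      At 1: <>r requires r at some successor in {3}.
        At 3: r is false.
      So <>r is false at 1.

Yes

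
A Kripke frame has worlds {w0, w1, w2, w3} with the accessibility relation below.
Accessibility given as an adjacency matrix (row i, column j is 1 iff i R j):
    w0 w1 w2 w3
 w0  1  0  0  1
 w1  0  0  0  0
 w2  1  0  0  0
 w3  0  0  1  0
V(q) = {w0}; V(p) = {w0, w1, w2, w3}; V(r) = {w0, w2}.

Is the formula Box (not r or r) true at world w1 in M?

Yes

Recall that Box ψ holds at a world iff ψ holds at every accessible world, and Dia ψ holds iff ψ holds at some accessible world.
At w1: no accessible worlds, so Box (not r or r) holds vacuously.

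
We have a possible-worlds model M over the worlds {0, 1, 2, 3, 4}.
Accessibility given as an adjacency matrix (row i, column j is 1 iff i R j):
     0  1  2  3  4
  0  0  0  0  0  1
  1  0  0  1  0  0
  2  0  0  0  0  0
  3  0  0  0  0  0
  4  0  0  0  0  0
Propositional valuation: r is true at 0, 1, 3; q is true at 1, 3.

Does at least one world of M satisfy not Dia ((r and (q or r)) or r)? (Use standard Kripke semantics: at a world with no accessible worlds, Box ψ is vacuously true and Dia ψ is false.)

Let φ = not Dia ((r and (q or r)) or r). Evaluate φ at each world:
  0 (successors {4}): φ is true.
  1 (successors {2}): φ is true.
  2 (successors ∅): φ is true.
  3 (successors ∅): φ is true.
  4 (successors ∅): φ is true.
Detail at 0 (witness):
  At 0: Dia ((r and (q or r)) or r) is false, so not Dia ((r and (q or r)) or r) is true.
    At 0: Dia ((r and (q or r)) or r) requires (r and (q or r)) or r at some successor in {4}.
      At 4: (r and (q or r)) or r is false.
    So Dia ((r and (q or r)) or r) is false at 0.

Yes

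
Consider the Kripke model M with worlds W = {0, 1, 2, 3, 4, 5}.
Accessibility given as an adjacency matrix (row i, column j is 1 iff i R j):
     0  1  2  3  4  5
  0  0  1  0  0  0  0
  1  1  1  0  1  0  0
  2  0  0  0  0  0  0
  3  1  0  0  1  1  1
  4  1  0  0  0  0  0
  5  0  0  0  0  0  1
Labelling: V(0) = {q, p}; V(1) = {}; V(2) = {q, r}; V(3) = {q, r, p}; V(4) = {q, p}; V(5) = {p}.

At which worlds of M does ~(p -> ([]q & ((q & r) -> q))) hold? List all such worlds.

Recall that []ψ holds at a world iff ψ holds at every accessible world, and <>ψ holds iff ψ holds at some accessible world.
Let φ = ~(p -> ([]q & ((q & r) -> q))). Evaluate φ at each world:
  0 (successors {1}): φ is true.
  1 (successors {0, 1, 3}): φ is false.
  2 (successors ∅): φ is false.
  3 (successors {0, 3, 4, 5}): φ is true.
  4 (successors {0}): φ is false.
  5 (successors {5}): φ is true.
For instance, at 1:
  At 1: p -> ([]q & ((q & r) -> q)) is true, so ~(p -> ([]q & ((q & r) -> q))) is false.
    At 1: p is false, []q & ((q & r) -> q) is false, so p -> ([]q & ((q & r) -> q)) is true.
      At 1: []q is false, (q & r) -> q is true, so []q & ((q & r) -> q) is false.
Satisfying worlds: {0, 3, 5}

0, 3, 5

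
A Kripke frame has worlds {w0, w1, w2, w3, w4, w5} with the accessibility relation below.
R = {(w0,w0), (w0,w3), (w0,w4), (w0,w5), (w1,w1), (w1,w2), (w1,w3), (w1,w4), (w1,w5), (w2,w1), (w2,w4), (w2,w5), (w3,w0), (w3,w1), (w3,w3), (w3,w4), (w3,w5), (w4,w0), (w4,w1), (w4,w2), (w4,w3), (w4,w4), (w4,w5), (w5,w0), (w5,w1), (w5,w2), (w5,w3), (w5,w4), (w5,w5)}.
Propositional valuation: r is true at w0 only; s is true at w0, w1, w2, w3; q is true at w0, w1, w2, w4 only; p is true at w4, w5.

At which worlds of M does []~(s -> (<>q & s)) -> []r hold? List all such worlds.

Recall that []ψ holds at a world iff ψ holds at every accessible world, and <>ψ holds iff ψ holds at some accessible world.
Let φ = []~(s -> (<>q & s)) -> []r. Evaluate φ at each world:
  w0 (successors {w0, w3, w4, w5}): φ is true.
  w1 (successors {w1, w2, w3, w4, w5}): φ is true.
  w2 (successors {w1, w4, w5}): φ is true.
  w3 (successors {w0, w1, w3, w4, w5}): φ is true.
  w4 (successors {w0, w1, w2, w3, w4, w5}): φ is true.
  w5 (successors {w0, w1, w2, w3, w4, w5}): φ is true.
For instance, at w5:
  At w5: []~(s -> (<>q & s)) is false, []r is false, so []~(s -> (<>q & s)) -> []r is true.
    At w5: []~(s -> (<>q & s)) requires ~(s -> (<>q & s)) at every successor {w0, w1, w2, w3, w4, w5}.
      ~(s -> (<>q & s)) fails at w0, so []~(s -> (<>q & s)) is false at w5.
    At w5: []r requires r at every successor {w0, w1, w2, w3, w4, w5}.
      r fails at w1, so []r is false at w5.
Satisfying worlds: {w0, w1, w2, w3, w4, w5}

w0, w1, w2, w3, w4, w5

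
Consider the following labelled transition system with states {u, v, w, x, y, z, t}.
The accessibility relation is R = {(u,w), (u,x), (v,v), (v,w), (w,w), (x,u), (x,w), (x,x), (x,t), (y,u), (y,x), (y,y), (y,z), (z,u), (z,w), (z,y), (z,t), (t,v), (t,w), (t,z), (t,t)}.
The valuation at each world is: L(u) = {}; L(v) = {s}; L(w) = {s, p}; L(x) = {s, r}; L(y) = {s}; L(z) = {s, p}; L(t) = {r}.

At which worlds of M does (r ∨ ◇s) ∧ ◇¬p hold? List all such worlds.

Recall that ◇ψ holds at a world iff ψ holds at some accessible world.
Let φ = (r ∨ ◇s) ∧ ◇¬p. Evaluate φ at each world:
  u (successors {w, x}): φ is true.
  v (successors {v, w}): φ is true.
  w (successors {w}): φ is false.
  x (successors {u, w, x, t}): φ is true.
  y (successors {u, x, y, z}): φ is true.
  z (successors {u, w, y, t}): φ is true.
  t (successors {v, w, z, t}): φ is true.
For instance, at z:
  At z: r ∨ ◇s is true, ◇¬p is true, so (r ∨ ◇s) ∧ ◇¬p is true.
    At z: r is false, ◇s is true, so r ∨ ◇s is true.
      At z: ◇s requires s at some successor in {u, w, y, t}.
        s holds at w, so ◇s is true at z.
    At z: ◇¬p requires ¬p at some successor in {u, w, y, t}.
      ¬p holds at u, so ◇¬p is true at z.
Satisfying worlds: {u, v, x, y, z, t}

u, v, x, y, z, t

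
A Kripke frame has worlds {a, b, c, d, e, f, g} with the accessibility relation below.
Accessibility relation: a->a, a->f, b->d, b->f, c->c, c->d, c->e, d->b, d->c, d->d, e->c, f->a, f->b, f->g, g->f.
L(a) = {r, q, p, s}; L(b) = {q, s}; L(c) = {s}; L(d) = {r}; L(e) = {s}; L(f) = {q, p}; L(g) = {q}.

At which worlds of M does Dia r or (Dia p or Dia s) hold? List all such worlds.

Recall that Dia ψ holds at a world iff ψ holds at some accessible world.
Let φ = Dia r or (Dia p or Dia s). Evaluate φ at each world:
  a (successors {a, f}): φ is true.
  b (successors {d, f}): φ is true.
  c (successors {c, d, e}): φ is true.
  d (successors {b, c, d}): φ is true.
  e (successors {c}): φ is true.
  f (successors {a, b, g}): φ is true.
  g (successors {f}): φ is true.
For instance, at g:
  At g: Dia r is false, Dia p or Dia s is true, so Dia r or (Dia p or Dia s) is true.
    At g: Dia r requires r at some successor in {f}.
      At f: r is false.
    So Dia r is false at g.
    At g: Dia p is true, Dia s is false, so Dia p or Dia s is true.
      At g: Dia p requires p at some successor in {f}.
        p holds at f, so Dia p is true at g.
      At g: Dia s requires s at some successor in {f}.
        At f: s is false.
      So Dia s is false at g.
Satisfying worlds: {a, b, c, d, e, f, g}

a, b, c, d, e, f, g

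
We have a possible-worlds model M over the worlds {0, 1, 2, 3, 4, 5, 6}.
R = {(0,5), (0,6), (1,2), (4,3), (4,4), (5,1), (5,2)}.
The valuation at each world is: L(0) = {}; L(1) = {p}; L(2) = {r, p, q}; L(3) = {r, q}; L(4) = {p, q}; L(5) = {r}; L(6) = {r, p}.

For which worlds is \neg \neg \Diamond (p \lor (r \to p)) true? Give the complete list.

0, 1, 4, 5

Let φ = \neg \neg \Diamond (p \lor (r \to p)). Evaluate φ at each world:
  0 (successors {5, 6}): φ is true.
  1 (successors {2}): φ is true.
  2 (successors ∅): φ is false.
  3 (successors ∅): φ is false.
  4 (successors {3, 4}): φ is true.
  5 (successors {1, 2}): φ is true.
  6 (successors ∅): φ is false.
For instance, at 1:
  At 1: \neg \Diamond (p \lor (r \to p)) is false, so \neg \neg \Diamond (p \lor (r \to p)) is true.
    At 1: \Diamond (p \lor (r \to p)) is true, so \neg \Diamond (p \lor (r \to p)) is false.
      At 1: \Diamond (p \lor (r \to p)) requires p \lor (r \to p) at some successor in {2}.
        p \lor (r \to p) holds at 2, so \Diamond (p \lor (r \to p)) is true at 1.
Satisfying worlds: {0, 1, 4, 5}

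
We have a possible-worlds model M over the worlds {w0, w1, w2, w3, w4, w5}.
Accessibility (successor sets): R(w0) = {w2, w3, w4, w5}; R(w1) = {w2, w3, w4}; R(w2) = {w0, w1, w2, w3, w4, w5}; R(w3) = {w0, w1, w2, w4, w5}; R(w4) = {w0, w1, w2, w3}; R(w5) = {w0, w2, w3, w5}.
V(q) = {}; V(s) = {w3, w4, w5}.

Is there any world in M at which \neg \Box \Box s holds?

Yes

Let φ = \neg \Box \Box s. Evaluate φ at each world:
  w0 (successors {w2, w3, w4, w5}): φ is true.
  w1 (successors {w2, w3, w4}): φ is true.
  w2 (successors {w0, w1, w2, w3, w4, w5}): φ is true.
  w3 (successors {w0, w1, w2, w4, w5}): φ is true.
  w4 (successors {w0, w1, w2, w3}): φ is true.
  w5 (successors {w0, w2, w3, w5}): φ is true.
Detail at w0 (witness):
  At w0: \Box \Box s is false, so \neg \Box \Box s is true.
    At w0: \Box \Box s requires \Box s at every successor {w2, w3, w4, w5}.
      \Box s fails at w2, so \Box \Box s is false at w0.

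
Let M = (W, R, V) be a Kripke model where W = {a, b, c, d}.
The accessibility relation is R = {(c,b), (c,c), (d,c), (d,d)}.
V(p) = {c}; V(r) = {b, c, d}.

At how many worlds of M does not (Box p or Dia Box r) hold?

Let φ = not (Box p or Dia Box r). Evaluate φ at each world:
  a (successors ∅): φ is false.
  b (successors ∅): φ is false.
  c (successors {b, c}): φ is false.
  d (successors {c, d}): φ is false.
For instance, at d:
  At d: Box p or Dia Box r is true, so not (Box p or Dia Box r) is false.
    At d: Box p is false, Dia Box r is true, so Box p or Dia Box r is true.
      At d: Box p requires p at every successor {c, d}.
        p fails at d, so Box p is false at d.
      At d: Dia Box r requires Box r at some successor in {c, d}.
        Box r holds at c, so Dia Box r is true at d.
Satisfying worlds: none.

0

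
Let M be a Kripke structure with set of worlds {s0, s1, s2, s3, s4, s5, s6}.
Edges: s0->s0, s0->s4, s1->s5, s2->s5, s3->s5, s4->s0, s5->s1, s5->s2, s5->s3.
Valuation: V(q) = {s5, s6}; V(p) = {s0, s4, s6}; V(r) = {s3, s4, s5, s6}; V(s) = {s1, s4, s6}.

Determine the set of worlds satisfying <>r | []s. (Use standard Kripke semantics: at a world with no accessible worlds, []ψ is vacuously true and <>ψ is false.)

Let φ = <>r | []s. Evaluate φ at each world:
  s0 (successors {s0, s4}): φ is true.
  s1 (successors {s5}): φ is true.
  s2 (successors {s5}): φ is true.
  s3 (successors {s5}): φ is true.
  s4 (successors {s0}): φ is false.
  s5 (successors {s1, s2, s3}): φ is true.
  s6 (successors ∅): φ is true.
For instance, at s4:
  At s4: <>r is false, []s is false, so <>r | []s is false.
    At s4: <>r requires r at some successor in {s0}.
      At s0: r is false.
    So <>r is false at s4.
    At s4: []s requires s at every successor {s0}.
      s fails at s0, so []s is false at s4.
Satisfying worlds: {s0, s1, s2, s3, s5, s6}

s0, s1, s2, s3, s5, s6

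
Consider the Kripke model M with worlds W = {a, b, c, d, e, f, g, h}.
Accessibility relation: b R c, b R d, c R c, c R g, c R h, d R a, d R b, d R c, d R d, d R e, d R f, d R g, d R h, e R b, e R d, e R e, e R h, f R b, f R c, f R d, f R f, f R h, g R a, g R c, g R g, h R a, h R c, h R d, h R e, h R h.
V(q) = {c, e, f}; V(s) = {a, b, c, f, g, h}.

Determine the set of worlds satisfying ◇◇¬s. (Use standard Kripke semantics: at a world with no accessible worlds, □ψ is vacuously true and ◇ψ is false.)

b, c, d, e, f, h

Let φ = ◇◇¬s. Evaluate φ at each world:
  a (successors ∅): φ is false.
  b (successors {c, d}): φ is true.
  c (successors {c, g, h}): φ is true.
  d (successors {a, b, c, d, e, f, g, h}): φ is true.
  e (successors {b, d, e, h}): φ is true.
  f (successors {b, c, d, f, h}): φ is true.
  g (successors {a, c, g}): φ is false.
  h (successors {a, c, d, e, h}): φ is true.
For instance, at h:
  At h: ◇◇¬s requires ◇¬s at some successor in {a, c, d, e, h}.
    ◇¬s holds at d, so ◇◇¬s is true at h.
      At d: ◇¬s requires ¬s at some successor in {a, b, c, d, e, f, g, h}.
        ¬s holds at d, so ◇¬s is true at d.
Satisfying worlds: {b, c, d, e, f, h}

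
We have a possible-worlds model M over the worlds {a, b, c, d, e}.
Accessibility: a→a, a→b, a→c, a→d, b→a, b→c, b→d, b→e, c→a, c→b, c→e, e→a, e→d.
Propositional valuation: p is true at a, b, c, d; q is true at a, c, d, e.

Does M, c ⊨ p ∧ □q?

Recall that □ψ holds at a world iff ψ holds at every accessible world, and ◇ψ holds iff ψ holds at some accessible world.
At c: p is true, □q is false, so p ∧ □q is false.
  At c: □q requires q at every successor {a, b, e}.
    q fails at b, so □q is false at c.

No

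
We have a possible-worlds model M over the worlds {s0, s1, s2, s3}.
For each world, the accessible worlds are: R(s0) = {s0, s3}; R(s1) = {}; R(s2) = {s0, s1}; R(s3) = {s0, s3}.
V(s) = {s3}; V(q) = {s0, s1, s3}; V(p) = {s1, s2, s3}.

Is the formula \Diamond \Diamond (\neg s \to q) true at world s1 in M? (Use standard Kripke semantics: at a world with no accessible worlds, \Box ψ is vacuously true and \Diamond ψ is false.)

No

Recall that \Diamond ψ holds at a world iff ψ holds at some accessible world.
At s1: no accessible worlds, so \Diamond \Diamond (\neg s \to q) is false.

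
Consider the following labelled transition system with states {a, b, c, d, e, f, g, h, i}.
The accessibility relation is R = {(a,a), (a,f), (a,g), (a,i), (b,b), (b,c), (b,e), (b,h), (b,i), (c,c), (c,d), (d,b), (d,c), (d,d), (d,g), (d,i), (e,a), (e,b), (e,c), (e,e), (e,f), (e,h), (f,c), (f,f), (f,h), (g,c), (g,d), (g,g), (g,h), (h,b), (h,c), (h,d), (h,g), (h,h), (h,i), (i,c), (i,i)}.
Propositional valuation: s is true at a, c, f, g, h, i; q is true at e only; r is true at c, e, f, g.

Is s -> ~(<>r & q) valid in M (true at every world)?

Recall that <>ψ holds at a world iff ψ holds at some accessible world.
Let φ = s -> ~(<>r & q). Evaluate φ at each world:
  a (successors {a, f, g, i}): φ is true.
  b (successors {b, c, e, h, i}): φ is true.
  c (successors {c, d}): φ is true.
  d (successors {b, c, d, g, i}): φ is true.
  e (successors {a, b, c, e, f, h}): φ is true.
  f (successors {c, f, h}): φ is true.
  g (successors {c, d, g, h}): φ is true.
  h (successors {b, c, d, g, h, i}): φ is true.
  i (successors {c, i}): φ is true.
For instance, at g:
  At g: s is true, ~(<>r & q) is true, so s -> ~(<>r & q) is true.
    At g: <>r & q is false, so ~(<>r & q) is true.
      At g: <>r is true, q is false, so <>r & q is false.

Yes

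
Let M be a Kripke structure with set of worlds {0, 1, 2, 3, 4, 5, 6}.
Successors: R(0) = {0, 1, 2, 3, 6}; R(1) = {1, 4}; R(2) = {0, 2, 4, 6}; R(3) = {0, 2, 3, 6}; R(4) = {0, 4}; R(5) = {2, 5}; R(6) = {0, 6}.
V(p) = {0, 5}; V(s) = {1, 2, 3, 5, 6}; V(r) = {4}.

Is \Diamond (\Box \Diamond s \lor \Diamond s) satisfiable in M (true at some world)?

Yes

Let φ = \Diamond (\Box \Diamond s \lor \Diamond s). Evaluate φ at each world:
  0 (successors {0, 1, 2, 3, 6}): φ is true.
  1 (successors {1, 4}): φ is true.
  2 (successors {0, 2, 4, 6}): φ is true.
  3 (successors {0, 2, 3, 6}): φ is true.
  4 (successors {0, 4}): φ is true.
  5 (successors {2, 5}): φ is true.
  6 (successors {0, 6}): φ is true.
Detail at 0 (witness):
  At 0: \Diamond (\Box \Diamond s \lor \Diamond s) requires \Box \Diamond s \lor \Diamond s at some successor in {0, 1, 2, 3, 6}.
    \Box \Diamond s \lor \Diamond s holds at 0, so \Diamond (\Box \Diamond s \lor \Diamond s) is true at 0.
      At 0: \Box \Diamond s is true, \Diamond s is true, so \Box \Diamond s \lor \Diamond s is true.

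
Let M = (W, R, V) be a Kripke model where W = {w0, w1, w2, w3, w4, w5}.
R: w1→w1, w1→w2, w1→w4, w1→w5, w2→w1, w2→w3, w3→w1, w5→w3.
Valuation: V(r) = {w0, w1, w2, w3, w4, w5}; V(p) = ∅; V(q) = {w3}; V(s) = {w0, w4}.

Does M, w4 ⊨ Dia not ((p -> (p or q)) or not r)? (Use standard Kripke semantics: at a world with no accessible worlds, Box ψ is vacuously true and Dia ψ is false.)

Recall that Dia ψ holds at a world iff ψ holds at some accessible world.
At w4: no accessible worlds, so Dia not ((p -> (p or q)) or not r) is false.

No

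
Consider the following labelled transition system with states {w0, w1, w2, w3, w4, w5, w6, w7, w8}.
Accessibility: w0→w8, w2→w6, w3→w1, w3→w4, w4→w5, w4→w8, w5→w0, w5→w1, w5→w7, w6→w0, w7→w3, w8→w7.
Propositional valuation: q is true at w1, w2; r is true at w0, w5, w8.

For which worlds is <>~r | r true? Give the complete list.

w0, w2, w3, w5, w7, w8

Let φ = <>~r | r. Evaluate φ at each world:
  w0 (successors {w8}): φ is true.
  w1 (successors ∅): φ is false.
  w2 (successors {w6}): φ is true.
  w3 (successors {w1, w4}): φ is true.
  w4 (successors {w5, w8}): φ is false.
  w5 (successors {w0, w1, w7}): φ is true.
  w6 (successors {w0}): φ is false.
  w7 (successors {w3}): φ is true.
  w8 (successors {w7}): φ is true.
For instance, at w2:
  At w2: <>~r is true, r is false, so <>~r | r is true.
    At w2: <>~r requires ~r at some successor in {w6}.
      ~r holds at w6, so <>~r is true at w2.
Satisfying worlds: {w0, w2, w3, w5, w7, w8}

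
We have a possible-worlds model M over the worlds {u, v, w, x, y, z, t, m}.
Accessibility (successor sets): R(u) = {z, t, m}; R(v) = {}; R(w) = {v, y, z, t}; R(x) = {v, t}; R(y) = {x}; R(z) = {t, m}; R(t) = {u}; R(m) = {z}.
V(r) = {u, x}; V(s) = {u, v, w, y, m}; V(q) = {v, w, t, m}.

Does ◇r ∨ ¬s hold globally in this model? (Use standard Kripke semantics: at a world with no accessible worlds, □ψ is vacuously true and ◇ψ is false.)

Recall that ◇ψ holds at a world iff ψ holds at some accessible world.
Let φ = ◇r ∨ ¬s. Evaluate φ at each world:
  u (successors {z, t, m}): φ is false.
  v (successors ∅): φ is false.
  w (successors {v, y, z, t}): φ is false.
  x (successors {v, t}): φ is true.
  y (successors {x}): φ is true.
  z (successors {t, m}): φ is true.
  t (successors {u}): φ is true.
  m (successors {z}): φ is false.
Detail at u (counterexample):
  At u: ◇r is false, ¬s is false, so ◇r ∨ ¬s is false.
    At u: ◇r requires r at some successor in {z, t, m}.
      At z: r is false.
      At t: r is false.
      At m: r is false.
    So ◇r is false at u.

No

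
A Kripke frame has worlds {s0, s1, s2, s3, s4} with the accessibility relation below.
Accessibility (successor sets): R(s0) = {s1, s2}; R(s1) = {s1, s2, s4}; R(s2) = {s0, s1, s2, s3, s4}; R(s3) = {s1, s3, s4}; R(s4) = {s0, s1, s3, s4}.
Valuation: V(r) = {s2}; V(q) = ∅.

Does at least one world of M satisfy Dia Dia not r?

Let φ = Dia Dia not r. Evaluate φ at each world:
  s0 (successors {s1, s2}): φ is true.
  s1 (successors {s1, s2, s4}): φ is true.
  s2 (successors {s0, s1, s2, s3, s4}): φ is true.
  s3 (successors {s1, s3, s4}): φ is true.
  s4 (successors {s0, s1, s3, s4}): φ is true.
Detail at s0 (witness):
  At s0: Dia Dia not r requires Dia not r at some successor in {s1, s2}.
    Dia not r holds at s1, so Dia Dia not r is true at s0.
      At s1: Dia not r requires not r at some successor in {s1, s2, s4}.
        not r holds at s1, so Dia not r is true at s1.

Yes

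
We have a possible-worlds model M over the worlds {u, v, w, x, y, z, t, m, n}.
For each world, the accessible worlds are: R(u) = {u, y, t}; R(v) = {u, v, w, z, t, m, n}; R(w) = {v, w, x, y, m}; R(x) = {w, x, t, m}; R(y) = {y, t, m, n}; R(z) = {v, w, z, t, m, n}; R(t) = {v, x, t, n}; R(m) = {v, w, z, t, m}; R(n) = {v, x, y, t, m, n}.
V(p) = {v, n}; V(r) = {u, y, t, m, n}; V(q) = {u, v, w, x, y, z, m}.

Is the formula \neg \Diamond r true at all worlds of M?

No

Recall that \Diamond ψ holds at a world iff ψ holds at some accessible world.
Let φ = \neg \Diamond r. Evaluate φ at each world:
  u (successors {u, y, t}): φ is false.
  v (successors {u, v, w, z, t, m, n}): φ is false.
  w (successors {v, w, x, y, m}): φ is false.
  x (successors {w, x, t, m}): φ is false.
  y (successors {y, t, m, n}): φ is false.
  z (successors {v, w, z, t, m, n}): φ is false.
  t (successors {v, x, t, n}): φ is false.
  m (successors {v, w, z, t, m}): φ is false.
  n (successors {v, x, y, t, m, n}): φ is false.
Detail at u (counterexample):
  At u: \Diamond r is true, so \neg \Diamond r is false.
    At u: \Diamond r requires r at some successor in {u, y, t}.
      r holds at u, so \Diamond r is true at u.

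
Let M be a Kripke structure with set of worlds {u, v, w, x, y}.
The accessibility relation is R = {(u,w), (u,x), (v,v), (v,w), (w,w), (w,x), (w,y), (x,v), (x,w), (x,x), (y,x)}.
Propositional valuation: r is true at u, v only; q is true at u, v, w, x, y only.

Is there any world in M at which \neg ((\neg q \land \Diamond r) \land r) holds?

Recall that \Diamond ψ holds at a world iff ψ holds at some accessible world.
Let φ = \neg ((\neg q \land \Diamond r) \land r). Evaluate φ at each world:
  u (successors {w, x}): φ is true.
  v (successors {v, w}): φ is true.
  w (successors {w, x, y}): φ is true.
  x (successors {v, w, x}): φ is true.
  y (successors {x}): φ is true.
Detail at u (witness):
  At u: (\neg q \land \Diamond r) \land r is false, so \neg ((\neg q \land \Diamond r) \land r) is true.
    At u: \neg q \land \Diamond r is false, r is true, so (\neg q \land \Diamond r) \land r is false.
      At u: \neg q is false, \Diamond r is false, so \neg q \land \Diamond r is false.

Yes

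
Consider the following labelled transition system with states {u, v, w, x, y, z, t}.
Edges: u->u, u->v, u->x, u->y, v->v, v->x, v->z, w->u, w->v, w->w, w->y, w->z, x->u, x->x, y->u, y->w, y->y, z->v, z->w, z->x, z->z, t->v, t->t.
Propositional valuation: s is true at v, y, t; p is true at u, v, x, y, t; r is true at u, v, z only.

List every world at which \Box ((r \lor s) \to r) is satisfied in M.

Recall that \Box ψ holds at a world iff ψ holds at every accessible world, and \Diamond ψ holds iff ψ holds at some accessible world.
Let φ = \Box ((r \lor s) \to r). Evaluate φ at each world:
  u (successors {u, v, x, y}): φ is false.
  v (successors {v, x, z}): φ is true.
  w (successors {u, v, w, y, z}): φ is false.
  x (successors {u, x}): φ is true.
  y (successors {u, w, y}): φ is false.
  z (successors {v, w, x, z}): φ is true.
  t (successors {v, t}): φ is false.
For instance, at t:
  At t: \Box ((r \lor s) \to r) requires (r \lor s) \to r at every successor {v, t}.
    (r \lor s) \to r fails at t, so \Box ((r \lor s) \to r) is false at t.
Satisfying worlds: {v, x, z}

v, x, z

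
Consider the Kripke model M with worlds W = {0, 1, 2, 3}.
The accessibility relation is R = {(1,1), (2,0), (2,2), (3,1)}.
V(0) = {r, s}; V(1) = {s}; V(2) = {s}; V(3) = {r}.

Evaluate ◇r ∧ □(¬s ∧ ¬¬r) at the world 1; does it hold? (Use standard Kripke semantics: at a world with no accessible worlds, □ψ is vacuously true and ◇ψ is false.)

At 1: ◇r is false, □(¬s ∧ ¬¬r) is false, so ◇r ∧ □(¬s ∧ ¬¬r) is false.
  At 1: ◇r requires r at some successor in {1}.
    At 1: r is false.
  So ◇r is false at 1.
  At 1: □(¬s ∧ ¬¬r) requires ¬s ∧ ¬¬r at every successor {1}.
    ¬s ∧ ¬¬r fails at 1, so □(¬s ∧ ¬¬r) is false at 1.

No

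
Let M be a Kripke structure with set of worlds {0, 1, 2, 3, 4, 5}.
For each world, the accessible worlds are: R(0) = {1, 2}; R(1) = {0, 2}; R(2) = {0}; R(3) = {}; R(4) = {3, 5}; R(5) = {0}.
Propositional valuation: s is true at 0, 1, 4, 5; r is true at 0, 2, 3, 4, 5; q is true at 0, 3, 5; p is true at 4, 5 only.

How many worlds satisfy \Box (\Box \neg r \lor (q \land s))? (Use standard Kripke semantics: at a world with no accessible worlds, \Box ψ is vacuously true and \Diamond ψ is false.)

Recall that \Box ψ holds at a world iff ψ holds at every accessible world, and \Diamond ψ holds iff ψ holds at some accessible world.
Let φ = \Box (\Box \neg r \lor (q \land s)). Evaluate φ at each world:
  0 (successors {1, 2}): φ is false.
  1 (successors {0, 2}): φ is false.
  2 (successors {0}): φ is true.
  3 (successors ∅): φ is true.
  4 (successors {3, 5}): φ is true.
  5 (successors {0}): φ is true.
For instance, at 2:
  At 2: \Box (\Box \neg r \lor (q \land s)) requires \Box \neg r \lor (q \land s) at every successor {0}.
      At 0: \Box \neg r is false, q \land s is true, so \Box \neg r \lor (q \land s) is true.
  So \Box (\Box \neg r \lor (q \land s)) is true at 2.
Satisfying worlds: {2, 3, 4, 5}

4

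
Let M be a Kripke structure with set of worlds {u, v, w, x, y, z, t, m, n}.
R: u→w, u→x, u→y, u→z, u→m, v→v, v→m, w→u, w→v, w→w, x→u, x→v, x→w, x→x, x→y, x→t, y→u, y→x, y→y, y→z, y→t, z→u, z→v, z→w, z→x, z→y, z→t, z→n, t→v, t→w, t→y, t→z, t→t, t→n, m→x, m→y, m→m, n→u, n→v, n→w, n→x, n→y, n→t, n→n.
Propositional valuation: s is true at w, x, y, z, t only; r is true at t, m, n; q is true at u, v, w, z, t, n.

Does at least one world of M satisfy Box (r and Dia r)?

Let φ = Box (r and Dia r). Evaluate φ at each world:
  u (successors {w, x, y, z, m}): φ is false.
  v (successors {v, m}): φ is false.
  w (successors {u, v, w}): φ is false.
  x (successors {u, v, w, x, y, t}): φ is false.
  y (successors {u, x, y, z, t}): φ is false.
  z (successors {u, v, w, x, y, t, n}): φ is false.
  t (successors {v, w, y, z, t, n}): φ is false.
  m (successors {x, y, m}): φ is false.
  n (successors {u, v, w, x, y, t, n}): φ is false.
For instance, at t:
  At t: Box (r and Dia r) requires r and Dia r at every successor {v, w, y, z, t, n}.
    r and Dia r fails at v, so Box (r and Dia r) is false at t.
      At v: r is false, Dia r is true, so r and Dia r is false.

No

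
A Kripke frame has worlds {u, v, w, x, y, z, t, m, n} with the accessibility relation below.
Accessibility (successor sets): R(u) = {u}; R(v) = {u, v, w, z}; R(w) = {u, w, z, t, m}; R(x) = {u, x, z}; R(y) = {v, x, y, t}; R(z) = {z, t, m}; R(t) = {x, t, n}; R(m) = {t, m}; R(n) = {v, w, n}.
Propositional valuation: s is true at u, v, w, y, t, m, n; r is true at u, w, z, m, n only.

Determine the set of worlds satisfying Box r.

Recall that Box ψ holds at a world iff ψ holds at every accessible world, and Dia ψ holds iff ψ holds at some accessible world.
Let φ = Box r. Evaluate φ at each world:
  u (successors {u}): φ is true.
  v (successors {u, v, w, z}): φ is false.
  w (successors {u, w, z, t, m}): φ is false.
  x (successors {u, x, z}): φ is false.
  y (successors {v, x, y, t}): φ is false.
  z (successors {z, t, m}): φ is false.
  t (successors {x, t, n}): φ is false.
  m (successors {t, m}): φ is false.
  n (successors {v, w, n}): φ is false.
For instance, at u:
  At u: Box r requires r at every successor {u}.
    At u: r is true.
  So Box r is true at u.
Satisfying worlds: {u}

u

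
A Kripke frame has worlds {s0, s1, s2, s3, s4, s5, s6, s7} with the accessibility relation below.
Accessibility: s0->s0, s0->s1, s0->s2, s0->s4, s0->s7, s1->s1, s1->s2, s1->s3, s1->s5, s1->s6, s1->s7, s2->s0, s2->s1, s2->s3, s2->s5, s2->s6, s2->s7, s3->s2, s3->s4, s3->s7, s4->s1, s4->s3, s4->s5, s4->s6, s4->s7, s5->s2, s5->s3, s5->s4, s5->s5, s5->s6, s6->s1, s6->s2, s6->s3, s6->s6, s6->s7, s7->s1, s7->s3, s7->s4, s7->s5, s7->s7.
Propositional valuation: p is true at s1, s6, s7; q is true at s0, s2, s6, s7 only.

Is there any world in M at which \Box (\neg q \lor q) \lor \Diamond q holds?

Let φ = \Box (\neg q \lor q) \lor \Diamond q. Evaluate φ at each world:
  s0 (successors {s0, s1, s2, s4, s7}): φ is true.
  s1 (successors {s1, s2, s3, s5, s6, s7}): φ is true.
  s2 (successors {s0, s1, s3, s5, s6, s7}): φ is true.
  s3 (successors {s2, s4, s7}): φ is true.
  s4 (successors {s1, s3, s5, s6, s7}): φ is true.
  s5 (successors {s2, s3, s4, s5, s6}): φ is true.
  s6 (successors {s1, s2, s3, s6, s7}): φ is true.
  s7 (successors {s1, s3, s4, s5, s7}): φ is true.
Detail at s0 (witness):
  At s0: \Box (\neg q \lor q) is true, \Diamond q is true, so \Box (\neg q \lor q) \lor \Diamond q is true.
    At s0: \Box (\neg q \lor q) requires \neg q \lor q at every successor {s0, s1, s2, s4, s7}.
      At s0: \neg q \lor q is true.
      At s1: \neg q \lor q is true.
      At s2: \neg q \lor q is true.
      At s4: \neg q \lor q is true.
      At s7: \neg q \lor q is true.
    So \Box (\neg q \lor q) is true at s0.
    At s0: \Diamond q requires q at some successor in {s0, s1, s2, s4, s7}.
      q holds at s0, so \Diamond q is true at s0.

Yes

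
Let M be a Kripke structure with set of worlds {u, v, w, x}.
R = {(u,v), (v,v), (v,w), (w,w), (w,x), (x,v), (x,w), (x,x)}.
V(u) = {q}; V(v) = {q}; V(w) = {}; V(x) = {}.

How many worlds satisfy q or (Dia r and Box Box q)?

Let φ = q or (Dia r and Box Box q). Evaluate φ at each world:
  u (successors {v}): φ is true.
  v (successors {v, w}): φ is true.
  w (successors {w, x}): φ is false.
  x (successors {v, w, x}): φ is false.
For instance, at u:
  At u: q is true, Dia r and Box Box q is false, so q or (Dia r and Box Box q) is true.
    At u: Dia r is false, Box Box q is false, so Dia r and Box Box q is false.
      At u: Dia r requires r at some successor in {v}.
        At v: r is false.
      So Dia r is false at u.
      At u: Box Box q requires Box q at every successor {v}.
        Box q fails at v, so Box Box q is false at u.
Satisfying worlds: {u, v}

2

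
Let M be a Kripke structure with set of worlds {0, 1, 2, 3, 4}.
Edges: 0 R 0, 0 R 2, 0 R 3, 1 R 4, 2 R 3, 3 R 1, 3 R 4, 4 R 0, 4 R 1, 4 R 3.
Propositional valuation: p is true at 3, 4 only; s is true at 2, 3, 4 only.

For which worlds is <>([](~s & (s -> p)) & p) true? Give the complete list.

none

Let φ = <>([](~s & (s -> p)) & p). Evaluate φ at each world:
  0 (successors {0, 2, 3}): φ is false.
  1 (successors {4}): φ is false.
  2 (successors {3}): φ is false.
  3 (successors {1, 4}): φ is false.
  4 (successors {0, 1, 3}): φ is false.
For instance, at 3:
  At 3: <>([](~s & (s -> p)) & p) requires [](~s & (s -> p)) & p at some successor in {1, 4}.
    At 1: [](~s & (s -> p)) & p is false.
    At 4: [](~s & (s -> p)) & p is false.
  So <>([](~s & (s -> p)) & p) is false at 3.
Satisfying worlds: none.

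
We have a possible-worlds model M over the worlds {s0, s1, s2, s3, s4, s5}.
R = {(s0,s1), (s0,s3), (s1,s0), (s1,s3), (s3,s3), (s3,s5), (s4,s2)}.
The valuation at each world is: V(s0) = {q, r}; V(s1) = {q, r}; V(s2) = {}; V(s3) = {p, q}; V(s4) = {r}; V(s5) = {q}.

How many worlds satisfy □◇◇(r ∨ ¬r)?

Let φ = □◇◇(r ∨ ¬r). Evaluate φ at each world:
  s0 (successors {s1, s3}): φ is true.
  s1 (successors {s0, s3}): φ is true.
  s2 (successors ∅): φ is true.
  s3 (successors {s3, s5}): φ is false.
  s4 (successors {s2}): φ is false.
  s5 (successors ∅): φ is true.
For instance, at s0:
  At s0: □◇◇(r ∨ ¬r) requires ◇◇(r ∨ ¬r) at every successor {s1, s3}.
      At s1: ◇◇(r ∨ ¬r) requires ◇(r ∨ ¬r) at some successor in {s0, s3}.
        ◇(r ∨ ¬r) holds at s0, so ◇◇(r ∨ ¬r) is true at s1.
      At s3: ◇◇(r ∨ ¬r) requires ◇(r ∨ ¬r) at some successor in {s3, s5}.
        ◇(r ∨ ¬r) holds at s3, so ◇◇(r ∨ ¬r) is true at s3.
  So □◇◇(r ∨ ¬r) is true at s0.
Satisfying worlds: {s0, s1, s2, s5}

4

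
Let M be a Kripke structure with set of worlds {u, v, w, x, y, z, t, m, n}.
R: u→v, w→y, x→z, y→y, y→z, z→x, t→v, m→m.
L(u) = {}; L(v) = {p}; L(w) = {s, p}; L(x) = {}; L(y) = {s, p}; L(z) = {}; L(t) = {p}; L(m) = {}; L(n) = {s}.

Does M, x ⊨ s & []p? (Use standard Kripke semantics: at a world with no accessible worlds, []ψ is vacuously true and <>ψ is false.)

Recall that []ψ holds at a world iff ψ holds at every accessible world, and <>ψ holds iff ψ holds at some accessible world.
At x: s is false, []p is false, so s & []p is false.
  At x: []p requires p at every successor {z}.
    p fails at z, so []p is false at x.

No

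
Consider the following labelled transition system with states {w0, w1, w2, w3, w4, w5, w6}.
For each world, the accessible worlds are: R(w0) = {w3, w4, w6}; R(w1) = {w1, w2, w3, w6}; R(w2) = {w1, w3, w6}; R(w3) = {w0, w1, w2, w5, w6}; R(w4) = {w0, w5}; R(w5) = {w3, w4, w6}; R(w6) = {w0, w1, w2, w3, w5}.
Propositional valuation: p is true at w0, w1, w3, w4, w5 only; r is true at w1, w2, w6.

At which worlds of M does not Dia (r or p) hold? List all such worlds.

Recall that Dia ψ holds at a world iff ψ holds at some accessible world.
Let φ = not Dia (r or p). Evaluate φ at each world:
  w0 (successors {w3, w4, w6}): φ is false.
  w1 (successors {w1, w2, w3, w6}): φ is false.
  w2 (successors {w1, w3, w6}): φ is false.
  w3 (successors {w0, w1, w2, w5, w6}): φ is false.
  w4 (successors {w0, w5}): φ is false.
  w5 (successors {w3, w4, w6}): φ is false.
  w6 (successors {w0, w1, w2, w3, w5}): φ is false.
For instance, at w1:
  At w1: Dia (r or p) is true, so not Dia (r or p) is false.
    At w1: Dia (r or p) requires r or p at some successor in {w1, w2, w3, w6}.
      r or p holds at w1, so Dia (r or p) is true at w1.
Satisfying worlds: none.

none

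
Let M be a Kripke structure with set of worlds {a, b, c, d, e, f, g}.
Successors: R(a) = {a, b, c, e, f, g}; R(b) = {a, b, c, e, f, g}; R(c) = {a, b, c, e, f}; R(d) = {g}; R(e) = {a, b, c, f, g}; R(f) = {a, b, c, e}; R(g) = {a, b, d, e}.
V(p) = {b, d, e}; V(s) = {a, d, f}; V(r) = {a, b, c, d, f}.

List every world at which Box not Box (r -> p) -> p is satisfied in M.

b, d, e, g

Let φ = Box not Box (r -> p) -> p. Evaluate φ at each world:
  a (successors {a, b, c, e, f, g}): φ is false.
  b (successors {a, b, c, e, f, g}): φ is true.
  c (successors {a, b, c, e, f}): φ is false.
  d (successors {g}): φ is true.
  e (successors {a, b, c, f, g}): φ is true.
  f (successors {a, b, c, e}): φ is false.
  g (successors {a, b, d, e}): φ is true.
For instance, at e:
  At e: Box not Box (r -> p) is true, p is true, so Box not Box (r -> p) -> p is true.
    At e: Box not Box (r -> p) requires not Box (r -> p) at every successor {a, b, c, f, g}.
      At a: not Box (r -> p) is true.
      At b: not Box (r -> p) is true.
      At c: not Box (r -> p) is true.
      At f: not Box (r -> p) is true.
      At g: not Box (r -> p) is true.
    So Box not Box (r -> p) is true at e.
Satisfying worlds: {b, d, e, g}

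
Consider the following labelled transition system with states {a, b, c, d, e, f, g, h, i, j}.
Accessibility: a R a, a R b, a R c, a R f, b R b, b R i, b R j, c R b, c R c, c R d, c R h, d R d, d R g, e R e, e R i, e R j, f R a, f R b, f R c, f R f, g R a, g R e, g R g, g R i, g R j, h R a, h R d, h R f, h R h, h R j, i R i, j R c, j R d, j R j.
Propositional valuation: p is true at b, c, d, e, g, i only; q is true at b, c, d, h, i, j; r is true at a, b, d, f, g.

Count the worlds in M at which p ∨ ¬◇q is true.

Let φ = p ∨ ¬◇q. Evaluate φ at each world:
  a (successors {a, b, c, f}): φ is false.
  b (successors {b, i, j}): φ is true.
  c (successors {b, c, d, h}): φ is true.
  d (successors {d, g}): φ is true.
  e (successors {e, i, j}): φ is true.
  f (successors {a, b, c, f}): φ is false.
  g (successors {a, e, g, i, j}): φ is true.
  h (successors {a, d, f, h, j}): φ is false.
  i (successors {i}): φ is true.
  j (successors {c, d, j}): φ is false.
For instance, at b:
  At b: p is true, ¬◇q is false, so p ∨ ¬◇q is true.
    At b: ◇q is true, so ¬◇q is false.
      At b: ◇q requires q at some successor in {b, i, j}.
        q holds at b, so ◇q is true at b.
Satisfying worlds: {b, c, d, e, g, i}

6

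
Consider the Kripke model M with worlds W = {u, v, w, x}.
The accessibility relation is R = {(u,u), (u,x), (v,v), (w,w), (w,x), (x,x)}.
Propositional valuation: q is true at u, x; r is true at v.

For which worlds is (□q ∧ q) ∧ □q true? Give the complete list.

u, x

Let φ = (□q ∧ q) ∧ □q. Evaluate φ at each world:
  u (successors {u, x}): φ is true.
  v (successors {v}): φ is false.
  w (successors {w, x}): φ is false.
  x (successors {x}): φ is true.
For instance, at v:
  At v: □q ∧ q is false, □q is false, so (□q ∧ q) ∧ □q is false.
    At v: □q is false, q is false, so □q ∧ q is false.
      At v: □q requires q at every successor {v}.
        q fails at v, so □q is false at v.
    At v: □q requires q at every successor {v}.
      q fails at v, so □q is false at v.
Satisfying worlds: {u, x}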